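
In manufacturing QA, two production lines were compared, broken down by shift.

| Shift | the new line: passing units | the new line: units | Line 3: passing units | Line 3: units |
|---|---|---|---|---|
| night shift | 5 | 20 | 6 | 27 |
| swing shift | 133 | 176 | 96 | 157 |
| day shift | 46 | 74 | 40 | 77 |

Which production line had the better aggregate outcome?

the new line

Night shift: the new line 5/20 = 25.0%, Line 3 6/27 = 22.2% → the new line
Swing shift: the new line 133/176 = 75.6%, Line 3 96/157 = 61.1% → the new line
Day shift: the new line 46/74 = 62.2%, Line 3 40/77 = 51.9% → the new line
Overall: the new line 184/270 = 68.1%, Line 3 142/261 = 54.4% → the new line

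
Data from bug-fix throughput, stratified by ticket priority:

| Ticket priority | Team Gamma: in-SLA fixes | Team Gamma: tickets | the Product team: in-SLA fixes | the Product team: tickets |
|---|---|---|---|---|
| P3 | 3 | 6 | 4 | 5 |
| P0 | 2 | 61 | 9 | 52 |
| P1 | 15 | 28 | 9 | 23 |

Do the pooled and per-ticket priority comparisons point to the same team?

No

P3: Team Gamma 3/6 = 50.0%, the Product team 4/5 = 80.0% → the Product team
P0: Team Gamma 2/61 = 3.3%, the Product team 9/52 = 17.3% → the Product team
P1: Team Gamma 15/28 = 53.6%, the Product team 9/23 = 39.1% → Team Gamma
Overall: Team Gamma 20/95 = 21.1%, the Product team 22/80 = 27.5% → the Product team
Neither sweeps: Team Gamma wins 1 of 3 groups, the Product team wins 2. The Product team wins overall but not every group — no Simpson reversal.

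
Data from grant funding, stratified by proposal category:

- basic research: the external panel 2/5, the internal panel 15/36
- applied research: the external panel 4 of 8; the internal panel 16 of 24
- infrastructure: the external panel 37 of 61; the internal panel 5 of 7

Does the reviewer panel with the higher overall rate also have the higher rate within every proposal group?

Basic research: the external panel 2/5 = 40.0%, the internal panel 15/36 = 41.7% → the internal panel
Applied research: the external panel 4/8 = 50.0%, the internal panel 16/24 = 66.7% → the internal panel
Infrastructure: the external panel 37/61 = 60.7%, the internal panel 5/7 = 71.4% → the internal panel
Overall: the external panel 43/74 = 58.1%, the internal panel 36/67 = 53.7% → the external panel
The internal panel wins each proposal group but the external panel wins overall — the comparison reverses. The internal panel's proposals skew toward basic research, which has a lower base rate.

No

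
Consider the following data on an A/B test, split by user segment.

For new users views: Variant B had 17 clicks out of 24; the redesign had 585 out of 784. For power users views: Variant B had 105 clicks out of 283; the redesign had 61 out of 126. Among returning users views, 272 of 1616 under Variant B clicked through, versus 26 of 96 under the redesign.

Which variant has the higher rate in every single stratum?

New users: Variant B 17/24 = 70.8%, the redesign 585/784 = 74.6% → the redesign
Power users: Variant B 105/283 = 37.1%, the redesign 61/126 = 48.4% → the redesign
Returning users: Variant B 272/1616 = 16.8%, the redesign 26/96 = 27.1% → the redesign
The redesign has the higher rate in all 3 groups.

the redesign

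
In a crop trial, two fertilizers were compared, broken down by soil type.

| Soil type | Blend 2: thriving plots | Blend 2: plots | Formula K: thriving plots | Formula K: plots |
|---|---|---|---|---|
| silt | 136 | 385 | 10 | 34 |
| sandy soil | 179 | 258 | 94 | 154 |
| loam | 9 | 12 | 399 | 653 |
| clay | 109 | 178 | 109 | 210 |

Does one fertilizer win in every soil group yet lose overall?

Yes

Silt: Blend 2 136/385 = 35.3%, Formula K 10/34 = 29.4% → Blend 2
Sandy soil: Blend 2 179/258 = 69.4%, Formula K 94/154 = 61.0% → Blend 2
Loam: Blend 2 9/12 = 75.0%, Formula K 399/653 = 61.1% → Blend 2
Clay: Blend 2 109/178 = 61.2%, Formula K 109/210 = 51.9% → Blend 2
Overall: Blend 2 433/833 = 52.0%, Formula K 612/1051 = 58.2% → Formula K
Blend 2 wins each soil group but Formula K wins overall — the comparison reverses. Blend 2's plots skew toward silt, which has a lower base rate.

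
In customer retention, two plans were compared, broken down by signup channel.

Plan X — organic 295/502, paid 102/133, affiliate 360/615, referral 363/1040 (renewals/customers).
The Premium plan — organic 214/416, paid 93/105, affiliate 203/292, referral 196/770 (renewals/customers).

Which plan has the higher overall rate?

Organic: Plan X 295/502 = 58.8%, the Premium plan 214/416 = 51.4% → Plan X
Paid: Plan X 102/133 = 76.7%, the Premium plan 93/105 = 88.6% → the Premium plan
Affiliate: Plan X 360/615 = 58.5%, the Premium plan 203/292 = 69.5% → the Premium plan
Referral: Plan X 363/1040 = 34.9%, the Premium plan 196/770 = 25.5% → Plan X
Overall: Plan X 1120/2290 = 48.9%, the Premium plan 706/1583 = 44.6% → Plan X
(Neither sweeps every signup group, but Plan X has the higher pooled rate.)

Plan X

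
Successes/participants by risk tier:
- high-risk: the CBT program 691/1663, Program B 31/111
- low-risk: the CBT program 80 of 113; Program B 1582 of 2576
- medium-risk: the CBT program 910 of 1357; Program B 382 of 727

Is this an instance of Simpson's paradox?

High-risk: the CBT program 691/1663 = 41.6%, Program B 31/111 = 27.9% → the CBT program
Low-risk: the CBT program 80/113 = 70.8%, Program B 1582/2576 = 61.4% → the CBT program
Medium-risk: the CBT program 910/1357 = 67.1%, Program B 382/727 = 52.5% → the CBT program
Overall: the CBT program 1681/3133 = 53.7%, Program B 1995/3414 = 58.4% → Program B
The CBT program wins each risk group but Program B wins overall — the comparison reverses. The CBT program's participants skew toward high-risk, which has a lower base rate.

Yes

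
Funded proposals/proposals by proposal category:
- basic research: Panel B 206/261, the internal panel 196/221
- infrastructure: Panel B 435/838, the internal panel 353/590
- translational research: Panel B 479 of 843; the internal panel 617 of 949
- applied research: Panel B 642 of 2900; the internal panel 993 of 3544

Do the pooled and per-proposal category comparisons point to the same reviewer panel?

Basic research: Panel B 206/261 = 78.9%, the internal panel 196/221 = 88.7% → the internal panel
Infrastructure: Panel B 435/838 = 51.9%, the internal panel 353/590 = 59.8% → the internal panel
Translational research: Panel B 479/843 = 56.8%, the internal panel 617/949 = 65.0% → the internal panel
Applied research: Panel B 642/2900 = 22.1%, the internal panel 993/3544 = 28.0% → the internal panel
Overall: Panel B 1762/4842 = 36.4%, the internal panel 2159/5304 = 40.7% → the internal panel
The internal panel wins overall and in every proposal group — no reversal.

Yes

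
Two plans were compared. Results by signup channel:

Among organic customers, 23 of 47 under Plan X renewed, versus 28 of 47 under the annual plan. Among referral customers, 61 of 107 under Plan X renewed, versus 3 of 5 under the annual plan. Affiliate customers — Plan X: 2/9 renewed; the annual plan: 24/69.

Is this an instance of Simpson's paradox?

Yes

Organic: Plan X 23/47 = 48.9%, the annual plan 28/47 = 59.6% → the annual plan
Referral: Plan X 61/107 = 57.0%, the annual plan 3/5 = 60.0% → the annual plan
Affiliate: Plan X 2/9 = 22.2%, the annual plan 24/69 = 34.8% → the annual plan
Overall: Plan X 86/163 = 52.8%, the annual plan 55/121 = 45.5% → Plan X
The annual plan wins each signup group but Plan X wins overall — the comparison reverses. The annual plan's customers skew toward affiliate, which has a lower base rate.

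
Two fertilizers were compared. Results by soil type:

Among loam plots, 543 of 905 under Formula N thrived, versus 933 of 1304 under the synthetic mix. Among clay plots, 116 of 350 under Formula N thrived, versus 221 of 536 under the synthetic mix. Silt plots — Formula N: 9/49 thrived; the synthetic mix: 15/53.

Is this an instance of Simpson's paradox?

No

Loam: Formula N 543/905 = 60.0%, the synthetic mix 933/1304 = 71.5% → the synthetic mix
Clay: Formula N 116/350 = 33.1%, the synthetic mix 221/536 = 41.2% → the synthetic mix
Silt: Formula N 9/49 = 18.4%, the synthetic mix 15/53 = 28.3% → the synthetic mix
Overall: Formula N 668/1304 = 51.2%, the synthetic mix 1169/1893 = 61.8% → the synthetic mix
The synthetic mix wins overall and in every soil group — no reversal.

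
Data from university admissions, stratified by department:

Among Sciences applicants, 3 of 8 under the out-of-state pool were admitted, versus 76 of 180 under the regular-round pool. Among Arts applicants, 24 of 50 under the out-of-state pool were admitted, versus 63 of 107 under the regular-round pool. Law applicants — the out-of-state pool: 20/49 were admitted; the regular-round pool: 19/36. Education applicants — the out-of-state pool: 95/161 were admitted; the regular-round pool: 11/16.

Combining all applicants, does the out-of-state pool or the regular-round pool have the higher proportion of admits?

Sciences: the out-of-state pool 3/8 = 37.5%, the regular-round pool 76/180 = 42.2% → the regular-round pool
Arts: the out-of-state pool 24/50 = 48.0%, the regular-round pool 63/107 = 58.9% → the regular-round pool
Law: the out-of-state pool 20/49 = 40.8%, the regular-round pool 19/36 = 52.8% → the regular-round pool
Education: the out-of-state pool 95/161 = 59.0%, the regular-round pool 11/16 = 68.8% → the regular-round pool
Overall: the out-of-state pool 142/268 = 53.0%, the regular-round pool 169/339 = 49.9% → the out-of-state pool
(The regular-round pool wins every department group but the out-of-state pool wins overall — the regular-round pool's applicants skew toward the low-rate Sciences group.)

the out-of-state pool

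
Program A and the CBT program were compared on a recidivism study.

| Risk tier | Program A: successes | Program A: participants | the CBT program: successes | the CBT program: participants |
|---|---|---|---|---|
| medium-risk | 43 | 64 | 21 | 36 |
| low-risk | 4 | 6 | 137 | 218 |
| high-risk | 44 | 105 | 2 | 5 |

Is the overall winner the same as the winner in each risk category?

Medium-risk: Program A 43/64 = 67.2%, the CBT program 21/36 = 58.3% → Program A
Low-risk: Program A 4/6 = 66.7%, the CBT program 137/218 = 62.8% → Program A
High-risk: Program A 44/105 = 41.9%, the CBT program 2/5 = 40.0% → Program A
Overall: Program A 91/175 = 52.0%, the CBT program 160/259 = 61.8% → the CBT program
Program A wins each risk group but the CBT program wins overall — the comparison reverses. Program A's participants skew toward high-risk, which has a lower base rate.

No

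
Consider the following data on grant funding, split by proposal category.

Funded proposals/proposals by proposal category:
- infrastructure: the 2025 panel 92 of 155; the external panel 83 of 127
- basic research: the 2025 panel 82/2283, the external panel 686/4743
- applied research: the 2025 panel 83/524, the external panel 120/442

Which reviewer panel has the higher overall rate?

the external panel

Infrastructure: the 2025 panel 92/155 = 59.4%, the external panel 83/127 = 65.4% → the external panel
Basic research: the 2025 panel 82/2283 = 3.6%, the external panel 686/4743 = 14.5% → the external panel
Applied research: the 2025 panel 83/524 = 15.8%, the external panel 120/442 = 27.1% → the external panel
Overall: the 2025 panel 257/2962 = 8.7%, the external panel 889/5312 = 16.7% → the external panel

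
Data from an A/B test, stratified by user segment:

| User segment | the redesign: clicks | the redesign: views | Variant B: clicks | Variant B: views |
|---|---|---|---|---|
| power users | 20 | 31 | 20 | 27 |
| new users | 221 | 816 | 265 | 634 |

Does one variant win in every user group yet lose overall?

Power users: the redesign 20/31 = 64.5%, Variant B 20/27 = 74.1% → Variant B
New users: the redesign 221/816 = 27.1%, Variant B 265/634 = 41.8% → Variant B
Overall: the redesign 241/847 = 28.5%, Variant B 285/661 = 43.1% → Variant B
Variant B wins overall and in every user group — no reversal.

No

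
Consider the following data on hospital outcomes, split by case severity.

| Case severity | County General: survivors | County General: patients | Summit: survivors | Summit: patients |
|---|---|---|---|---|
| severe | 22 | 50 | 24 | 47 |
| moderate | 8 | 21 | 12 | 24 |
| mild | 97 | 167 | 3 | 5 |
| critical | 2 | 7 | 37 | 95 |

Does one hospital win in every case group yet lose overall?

Severe: County General 22/50 = 44.0%, Summit 24/47 = 51.1% → Summit
Moderate: County General 8/21 = 38.1%, Summit 12/24 = 50.0% → Summit
Mild: County General 97/167 = 58.1%, Summit 3/5 = 60.0% → Summit
Critical: County General 2/7 = 28.6%, Summit 37/95 = 38.9% → Summit
Overall: County General 129/245 = 52.7%, Summit 76/171 = 44.4% → County General
Summit wins each case group but County General wins overall — the comparison reverses. Summit's patients skew toward critical, which has a lower base rate.

Yes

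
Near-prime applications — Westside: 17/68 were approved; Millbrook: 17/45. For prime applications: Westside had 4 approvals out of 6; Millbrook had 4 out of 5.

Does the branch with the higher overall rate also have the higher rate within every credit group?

Yes

Near-prime: Westside 17/68 = 25.0%, Millbrook 17/45 = 37.8% → Millbrook
Prime: Westside 4/6 = 66.7%, Millbrook 4/5 = 80.0% → Millbrook
Overall: Westside 21/74 = 28.4%, Millbrook 21/50 = 42.0% → Millbrook
Millbrook wins overall and in every credit group — no reversal.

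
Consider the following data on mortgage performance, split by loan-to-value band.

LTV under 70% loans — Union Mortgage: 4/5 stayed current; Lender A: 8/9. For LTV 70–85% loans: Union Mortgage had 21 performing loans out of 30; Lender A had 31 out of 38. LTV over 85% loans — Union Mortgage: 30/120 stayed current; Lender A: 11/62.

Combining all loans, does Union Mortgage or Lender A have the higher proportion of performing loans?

Lender A

LTV under 70%: Union Mortgage 4/5 = 80.0%, Lender A 8/9 = 88.9% → Lender A
LTV 70–85%: Union Mortgage 21/30 = 70.0%, Lender A 31/38 = 81.6% → Lender A
LTV over 85%: Union Mortgage 30/120 = 25.0%, Lender A 11/62 = 17.7% → Union Mortgage
Overall: Union Mortgage 55/155 = 35.5%, Lender A 50/109 = 45.9% → Lender A
(Neither sweeps every loan-to-value group, but Lender A has the higher pooled rate.)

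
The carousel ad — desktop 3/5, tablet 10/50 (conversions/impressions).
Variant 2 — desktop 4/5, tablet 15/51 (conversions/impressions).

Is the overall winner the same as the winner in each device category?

Yes

Desktop: the carousel ad 3/5 = 60.0%, Variant 2 4/5 = 80.0% → Variant 2
Tablet: the carousel ad 10/50 = 20.0%, Variant 2 15/51 = 29.4% → Variant 2
Overall: the carousel ad 13/55 = 23.6%, Variant 2 19/56 = 33.9% → Variant 2
Variant 2 wins overall and in every device group — no reversal.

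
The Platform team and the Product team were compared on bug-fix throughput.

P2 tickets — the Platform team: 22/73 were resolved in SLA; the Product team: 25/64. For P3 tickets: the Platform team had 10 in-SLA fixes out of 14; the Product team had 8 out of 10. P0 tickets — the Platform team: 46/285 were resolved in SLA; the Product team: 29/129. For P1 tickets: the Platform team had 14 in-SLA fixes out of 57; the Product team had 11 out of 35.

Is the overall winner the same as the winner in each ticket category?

P2: the Platform team 22/73 = 30.1%, the Product team 25/64 = 39.1% → the Product team
P3: the Platform team 10/14 = 71.4%, the Product team 8/10 = 80.0% → the Product team
P0: the Platform team 46/285 = 16.1%, the Product team 29/129 = 22.5% → the Product team
P1: the Platform team 14/57 = 24.6%, the Product team 11/35 = 31.4% → the Product team
Overall: the Platform team 92/429 = 21.4%, the Product team 73/238 = 30.7% → the Product team
The Product team wins overall and in every ticket group — no reversal.

Yes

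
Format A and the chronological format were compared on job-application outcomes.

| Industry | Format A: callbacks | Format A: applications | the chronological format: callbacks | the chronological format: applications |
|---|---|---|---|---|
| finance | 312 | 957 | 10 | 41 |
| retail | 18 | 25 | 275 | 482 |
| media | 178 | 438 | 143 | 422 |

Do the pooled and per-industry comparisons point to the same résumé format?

No

Finance: Format A 312/957 = 32.6%, the chronological format 10/41 = 24.4% → Format A
Retail: Format A 18/25 = 72.0%, the chronological format 275/482 = 57.1% → Format A
Media: Format A 178/438 = 40.6%, the chronological format 143/422 = 33.9% → Format A
Overall: Format A 508/1420 = 35.8%, the chronological format 428/945 = 45.3% → the chronological format
Format A wins each industry group but the chronological format wins overall — the comparison reverses. Format A's applications skew toward finance, which has a lower base rate.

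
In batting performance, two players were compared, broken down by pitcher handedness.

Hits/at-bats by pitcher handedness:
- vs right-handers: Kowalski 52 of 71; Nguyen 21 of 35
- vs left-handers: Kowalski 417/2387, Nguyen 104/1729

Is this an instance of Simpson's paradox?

Vs right-handers: Kowalski 52/71 = 73.2%, Nguyen 21/35 = 60.0% → Kowalski
Vs left-handers: Kowalski 417/2387 = 17.5%, Nguyen 104/1729 = 6.0% → Kowalski
Overall: Kowalski 469/2458 = 19.1%, Nguyen 125/1764 = 7.1% → Kowalski
Kowalski wins overall and in every pitcher group — no reversal.

No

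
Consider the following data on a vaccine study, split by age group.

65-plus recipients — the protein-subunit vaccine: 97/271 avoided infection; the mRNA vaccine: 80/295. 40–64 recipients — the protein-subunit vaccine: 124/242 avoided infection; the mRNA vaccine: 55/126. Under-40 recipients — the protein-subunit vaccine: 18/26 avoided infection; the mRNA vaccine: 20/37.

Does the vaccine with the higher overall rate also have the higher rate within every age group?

65-plus: the protein-subunit vaccine 97/271 = 35.8%, the mRNA vaccine 80/295 = 27.1% → the protein-subunit vaccine
40–64: the protein-subunit vaccine 124/242 = 51.2%, the mRNA vaccine 55/126 = 43.7% → the protein-subunit vaccine
Under-40: the protein-subunit vaccine 18/26 = 69.2%, the mRNA vaccine 20/37 = 54.1% → the protein-subunit vaccine
Overall: the protein-subunit vaccine 239/539 = 44.3%, the mRNA vaccine 155/458 = 33.8% → the protein-subunit vaccine
The protein-subunit vaccine wins overall and in every age group — no reversal.

Yes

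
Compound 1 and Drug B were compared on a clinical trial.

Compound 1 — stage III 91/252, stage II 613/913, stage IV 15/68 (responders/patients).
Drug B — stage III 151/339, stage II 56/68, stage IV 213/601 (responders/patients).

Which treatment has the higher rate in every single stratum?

Drug B

Stage III: Compound 1 91/252 = 36.1%, Drug B 151/339 = 44.5% → Drug B
Stage II: Compound 1 613/913 = 67.1%, Drug B 56/68 = 82.4% → Drug B
Stage IV: Compound 1 15/68 = 22.1%, Drug B 213/601 = 35.4% → Drug B
Drug B has the higher rate in all 3 groups.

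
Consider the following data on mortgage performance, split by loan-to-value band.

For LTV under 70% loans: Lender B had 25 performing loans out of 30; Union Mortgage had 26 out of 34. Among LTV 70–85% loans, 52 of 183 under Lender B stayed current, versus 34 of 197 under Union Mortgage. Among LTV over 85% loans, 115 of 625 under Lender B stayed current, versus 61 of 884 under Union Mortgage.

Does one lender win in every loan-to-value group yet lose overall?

LTV under 70%: Lender B 25/30 = 83.3%, Union Mortgage 26/34 = 76.5% → Lender B
LTV 70–85%: Lender B 52/183 = 28.4%, Union Mortgage 34/197 = 17.3% → Lender B
LTV over 85%: Lender B 115/625 = 18.4%, Union Mortgage 61/884 = 6.9% → Lender B
Overall: Lender B 192/838 = 22.9%, Union Mortgage 121/1115 = 10.9% → Lender B
Lender B wins overall and in every loan-to-value group — no reversal.

No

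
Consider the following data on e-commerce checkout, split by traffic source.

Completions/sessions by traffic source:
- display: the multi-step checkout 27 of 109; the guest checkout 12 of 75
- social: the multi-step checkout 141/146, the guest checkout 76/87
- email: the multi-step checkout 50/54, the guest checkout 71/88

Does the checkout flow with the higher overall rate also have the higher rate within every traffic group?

Yes

Display: the multi-step checkout 27/109 = 24.8%, the guest checkout 12/75 = 16.0% → the multi-step checkout
Social: the multi-step checkout 141/146 = 96.6%, the guest checkout 76/87 = 87.4% → the multi-step checkout
Email: the multi-step checkout 50/54 = 92.6%, the guest checkout 71/88 = 80.7% → the multi-step checkout
Overall: the multi-step checkout 218/309 = 70.6%, the guest checkout 159/250 = 63.6% → the multi-step checkout
The multi-step checkout wins overall and in every traffic group — no reversal.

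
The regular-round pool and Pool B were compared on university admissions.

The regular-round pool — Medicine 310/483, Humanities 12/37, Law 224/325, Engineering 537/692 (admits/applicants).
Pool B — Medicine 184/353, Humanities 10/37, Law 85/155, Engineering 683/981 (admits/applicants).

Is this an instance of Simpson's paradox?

No

Medicine: the regular-round pool 310/483 = 64.2%, Pool B 184/353 = 52.1% → the regular-round pool
Humanities: the regular-round pool 12/37 = 32.4%, Pool B 10/37 = 27.0% → the regular-round pool
Law: the regular-round pool 224/325 = 68.9%, Pool B 85/155 = 54.8% → the regular-round pool
Engineering: the regular-round pool 537/692 = 77.6%, Pool B 683/981 = 69.6% → the regular-round pool
Overall: the regular-round pool 1083/1537 = 70.5%, Pool B 962/1526 = 63.0% → the regular-round pool
The regular-round pool wins overall and in every department group — no reversal.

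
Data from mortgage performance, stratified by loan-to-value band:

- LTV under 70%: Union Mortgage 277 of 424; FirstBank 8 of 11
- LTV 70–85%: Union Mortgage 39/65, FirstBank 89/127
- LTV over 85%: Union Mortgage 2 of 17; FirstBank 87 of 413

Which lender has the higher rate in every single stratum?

FirstBank

LTV under 70%: Union Mortgage 277/424 = 65.3%, FirstBank 8/11 = 72.7% → FirstBank
LTV 70–85%: Union Mortgage 39/65 = 60.0%, FirstBank 89/127 = 70.1% → FirstBank
LTV over 85%: Union Mortgage 2/17 = 11.8%, FirstBank 87/413 = 21.1% → FirstBank
FirstBank has the higher rate in all 3 groups.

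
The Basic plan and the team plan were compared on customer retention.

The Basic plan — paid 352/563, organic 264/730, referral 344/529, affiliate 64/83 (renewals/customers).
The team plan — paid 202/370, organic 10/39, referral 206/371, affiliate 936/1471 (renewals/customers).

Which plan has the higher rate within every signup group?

the Basic plan

Paid: the Basic plan 352/563 = 62.5%, the team plan 202/370 = 54.6% → the Basic plan
Organic: the Basic plan 264/730 = 36.2%, the team plan 10/39 = 25.6% → the Basic plan
Referral: the Basic plan 344/529 = 65.0%, the team plan 206/371 = 55.5% → the Basic plan
Affiliate: the Basic plan 64/83 = 77.1%, the team plan 936/1471 = 63.6% → the Basic plan
The Basic plan has the higher rate in all 4 groups.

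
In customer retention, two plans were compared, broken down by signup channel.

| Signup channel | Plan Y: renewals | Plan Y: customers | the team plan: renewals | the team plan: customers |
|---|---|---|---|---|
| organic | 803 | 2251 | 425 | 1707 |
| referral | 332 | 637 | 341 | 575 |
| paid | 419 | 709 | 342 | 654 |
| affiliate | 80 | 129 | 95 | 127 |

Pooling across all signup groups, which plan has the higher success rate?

Organic: Plan Y 803/2251 = 35.7%, the team plan 425/1707 = 24.9% → Plan Y
Referral: Plan Y 332/637 = 52.1%, the team plan 341/575 = 59.3% → the team plan
Paid: Plan Y 419/709 = 59.1%, the team plan 342/654 = 52.3% → Plan Y
Affiliate: Plan Y 80/129 = 62.0%, the team plan 95/127 = 74.8% → the team plan
Overall: Plan Y 1634/3726 = 43.9%, the team plan 1203/3063 = 39.3% → Plan Y
(Neither sweeps every signup group, but Plan Y has the higher pooled rate.)

Plan Y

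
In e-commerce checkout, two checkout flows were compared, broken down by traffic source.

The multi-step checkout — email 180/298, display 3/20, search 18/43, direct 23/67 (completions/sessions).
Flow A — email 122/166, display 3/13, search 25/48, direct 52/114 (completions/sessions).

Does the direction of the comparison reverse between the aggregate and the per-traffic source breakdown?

Email: the multi-step checkout 180/298 = 60.4%, Flow A 122/166 = 73.5% → Flow A
Display: the multi-step checkout 3/20 = 15.0%, Flow A 3/13 = 23.1% → Flow A
Search: the multi-step checkout 18/43 = 41.9%, Flow A 25/48 = 52.1% → Flow A
Direct: the multi-step checkout 23/67 = 34.3%, Flow A 52/114 = 45.6% → Flow A
Overall: the multi-step checkout 224/428 = 52.3%, Flow A 202/341 = 59.2% → Flow A
Flow A wins overall and in every traffic group — no reversal.

No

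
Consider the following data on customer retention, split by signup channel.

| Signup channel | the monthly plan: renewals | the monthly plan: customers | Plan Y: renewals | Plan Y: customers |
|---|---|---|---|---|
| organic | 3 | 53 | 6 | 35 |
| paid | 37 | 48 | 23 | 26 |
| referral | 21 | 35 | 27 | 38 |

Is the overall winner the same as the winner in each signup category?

Organic: the monthly plan 3/53 = 5.7%, Plan Y 6/35 = 17.1% → Plan Y
Paid: the monthly plan 37/48 = 77.1%, Plan Y 23/26 = 88.5% → Plan Y
Referral: the monthly plan 21/35 = 60.0%, Plan Y 27/38 = 71.1% → Plan Y
Overall: the monthly plan 61/136 = 44.9%, Plan Y 56/99 = 56.6% → Plan Y
Plan Y wins overall and in every signup group — no reversal.

Yes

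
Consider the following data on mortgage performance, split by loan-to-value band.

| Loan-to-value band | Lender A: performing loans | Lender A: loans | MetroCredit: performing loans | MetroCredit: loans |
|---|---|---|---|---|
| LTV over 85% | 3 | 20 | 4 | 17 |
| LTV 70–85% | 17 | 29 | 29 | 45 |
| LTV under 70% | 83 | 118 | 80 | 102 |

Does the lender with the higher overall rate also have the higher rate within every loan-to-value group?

Yes

LTV over 85%: Lender A 3/20 = 15.0%, MetroCredit 4/17 = 23.5% → MetroCredit
LTV 70–85%: Lender A 17/29 = 58.6%, MetroCredit 29/45 = 64.4% → MetroCredit
LTV under 70%: Lender A 83/118 = 70.3%, MetroCredit 80/102 = 78.4% → MetroCredit
Overall: Lender A 103/167 = 61.7%, MetroCredit 113/164 = 68.9% → MetroCredit
MetroCredit wins overall and in every loan-to-value group — no reversal.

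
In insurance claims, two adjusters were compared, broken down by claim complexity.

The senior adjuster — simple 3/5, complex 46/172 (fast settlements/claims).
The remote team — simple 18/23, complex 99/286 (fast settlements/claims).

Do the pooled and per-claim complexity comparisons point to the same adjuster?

Yes

Simple: the senior adjuster 3/5 = 60.0%, the remote team 18/23 = 78.3% → the remote team
Complex: the senior adjuster 46/172 = 26.7%, the remote team 99/286 = 34.6% → the remote team
Overall: the senior adjuster 49/177 = 27.7%, the remote team 117/309 = 37.9% → the remote team
The remote team wins overall and in every claim group — no reversal.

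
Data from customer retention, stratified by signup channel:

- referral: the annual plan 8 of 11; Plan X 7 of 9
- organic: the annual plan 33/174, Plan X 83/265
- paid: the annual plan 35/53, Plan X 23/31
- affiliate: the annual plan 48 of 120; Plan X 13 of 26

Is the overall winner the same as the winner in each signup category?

Referral: the annual plan 8/11 = 72.7%, Plan X 7/9 = 77.8% → Plan X
Organic: the annual plan 33/174 = 19.0%, Plan X 83/265 = 31.3% → Plan X
Paid: the annual plan 35/53 = 66.0%, Plan X 23/31 = 74.2% → Plan X
Affiliate: the annual plan 48/120 = 40.0%, Plan X 13/26 = 50.0% → Plan X
Overall: the annual plan 124/358 = 34.6%, Plan X 126/331 = 38.1% → Plan X
Plan X wins overall and in every signup group — no reversal.

Yes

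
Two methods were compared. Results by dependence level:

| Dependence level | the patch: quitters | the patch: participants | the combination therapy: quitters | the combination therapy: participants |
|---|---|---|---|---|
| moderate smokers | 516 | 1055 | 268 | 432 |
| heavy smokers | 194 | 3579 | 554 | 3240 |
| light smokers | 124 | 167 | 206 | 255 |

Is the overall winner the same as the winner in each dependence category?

Yes

Moderate smokers: the patch 516/1055 = 48.9%, the combination therapy 268/432 = 62.0% → the combination therapy
Heavy smokers: the patch 194/3579 = 5.4%, the combination therapy 554/3240 = 17.1% → the combination therapy
Light smokers: the patch 124/167 = 74.3%, the combination therapy 206/255 = 80.8% → the combination therapy
Overall: the patch 834/4801 = 17.4%, the combination therapy 1028/3927 = 26.2% → the combination therapy
The combination therapy wins overall and in every dependence group — no reversal.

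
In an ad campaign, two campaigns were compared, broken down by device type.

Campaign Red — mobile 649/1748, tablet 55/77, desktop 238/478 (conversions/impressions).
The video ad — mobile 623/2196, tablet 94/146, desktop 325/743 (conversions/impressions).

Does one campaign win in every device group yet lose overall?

No

Mobile: Campaign Red 649/1748 = 37.1%, the video ad 623/2196 = 28.4% → Campaign Red
Tablet: Campaign Red 55/77 = 71.4%, the video ad 94/146 = 64.4% → Campaign Red
Desktop: Campaign Red 238/478 = 49.8%, the video ad 325/743 = 43.7% → Campaign Red
Overall: Campaign Red 942/2303 = 40.9%, the video ad 1042/3085 = 33.8% → Campaign Red
Campaign Red wins overall and in every device group — no reversal.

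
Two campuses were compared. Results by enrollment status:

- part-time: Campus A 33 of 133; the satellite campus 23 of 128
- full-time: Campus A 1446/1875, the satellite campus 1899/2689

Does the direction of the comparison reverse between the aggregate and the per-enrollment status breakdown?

No

Part-time: Campus A 33/133 = 24.8%, the satellite campus 23/128 = 18.0% → Campus A
Full-time: Campus A 1446/1875 = 77.1%, the satellite campus 1899/2689 = 70.6% → Campus A
Overall: Campus A 1479/2008 = 73.7%, the satellite campus 1922/2817 = 68.2% → Campus A
Campus A wins overall and in every enrollment group — no reversal.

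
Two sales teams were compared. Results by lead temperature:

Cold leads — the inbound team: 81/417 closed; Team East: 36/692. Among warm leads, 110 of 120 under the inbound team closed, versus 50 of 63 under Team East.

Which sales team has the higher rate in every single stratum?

the inbound team

Cold: the inbound team 81/417 = 19.4%, Team East 36/692 = 5.2% → the inbound team
Warm: the inbound team 110/120 = 91.7%, Team East 50/63 = 79.4% → the inbound team
The inbound team has the higher rate in both groups.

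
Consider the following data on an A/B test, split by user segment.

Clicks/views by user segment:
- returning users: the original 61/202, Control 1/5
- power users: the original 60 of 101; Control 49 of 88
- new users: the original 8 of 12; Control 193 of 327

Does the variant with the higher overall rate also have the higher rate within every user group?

Returning users: the original 61/202 = 30.2%, Control 1/5 = 20.0% → the original
Power users: the original 60/101 = 59.4%, Control 49/88 = 55.7% → the original
New users: the original 8/12 = 66.7%, Control 193/327 = 59.0% → the original
Overall: the original 129/315 = 41.0%, Control 243/420 = 57.9% → Control
The original wins each user group but Control wins overall — the comparison reverses. The original's views skew toward returning users, which has a lower base rate.

No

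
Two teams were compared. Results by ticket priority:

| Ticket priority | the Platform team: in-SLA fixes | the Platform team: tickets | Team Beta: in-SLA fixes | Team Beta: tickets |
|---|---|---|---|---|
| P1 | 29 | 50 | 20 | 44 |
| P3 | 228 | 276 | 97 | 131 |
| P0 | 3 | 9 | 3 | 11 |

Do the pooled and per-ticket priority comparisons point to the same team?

Yes

P1: the Platform team 29/50 = 58.0%, Team Beta 20/44 = 45.5% → the Platform team
P3: the Platform team 228/276 = 82.6%, Team Beta 97/131 = 74.0% → the Platform team
P0: the Platform team 3/9 = 33.3%, Team Beta 3/11 = 27.3% → the Platform team
Overall: the Platform team 260/335 = 77.6%, Team Beta 120/186 = 64.5% → the Platform team
The Platform team wins overall and in every ticket group — no reversal.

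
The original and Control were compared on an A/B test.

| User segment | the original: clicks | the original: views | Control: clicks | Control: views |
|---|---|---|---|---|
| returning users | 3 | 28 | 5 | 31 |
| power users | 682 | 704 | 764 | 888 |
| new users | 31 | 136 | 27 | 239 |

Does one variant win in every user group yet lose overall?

Returning users: the original 3/28 = 10.7%, Control 5/31 = 16.1% → Control
Power users: the original 682/704 = 96.9%, Control 764/888 = 86.0% → the original
New users: the original 31/136 = 22.8%, Control 27/239 = 11.3% → the original
Overall: the original 716/868 = 82.5%, Control 796/1158 = 68.7% → the original
Neither sweeps: the original wins 2 of 3 groups, Control wins 1. The original wins overall but not every group — no Simpson reversal.

No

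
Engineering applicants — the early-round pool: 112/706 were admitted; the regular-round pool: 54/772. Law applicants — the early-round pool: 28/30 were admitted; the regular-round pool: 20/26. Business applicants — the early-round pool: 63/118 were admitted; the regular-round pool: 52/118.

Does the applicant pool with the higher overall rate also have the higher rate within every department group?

Engineering: the early-round pool 112/706 = 15.9%, the regular-round pool 54/772 = 7.0% → the early-round pool
Law: the early-round pool 28/30 = 93.3%, the regular-round pool 20/26 = 76.9% → the early-round pool
Business: the early-round pool 63/118 = 53.4%, the regular-round pool 52/118 = 44.1% → the early-round pool
Overall: the early-round pool 203/854 = 23.8%, the regular-round pool 126/916 = 13.8% → the early-round pool
The early-round pool wins overall and in every department group — no reversal.

Yes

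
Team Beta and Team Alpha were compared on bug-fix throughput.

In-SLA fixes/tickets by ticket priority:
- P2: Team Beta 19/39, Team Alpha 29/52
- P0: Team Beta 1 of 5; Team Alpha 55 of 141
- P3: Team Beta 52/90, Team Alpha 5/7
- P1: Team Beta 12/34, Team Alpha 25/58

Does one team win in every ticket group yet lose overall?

Yes

P2: Team Beta 19/39 = 48.7%, Team Alpha 29/52 = 55.8% → Team Alpha
P0: Team Beta 1/5 = 20.0%, Team Alpha 55/141 = 39.0% → Team Alpha
P3: Team Beta 52/90 = 57.8%, Team Alpha 5/7 = 71.4% → Team Alpha
P1: Team Beta 12/34 = 35.3%, Team Alpha 25/58 = 43.1% → Team Alpha
Overall: Team Beta 84/168 = 50.0%, Team Alpha 114/258 = 44.2% → Team Beta
Team Alpha wins each ticket group but Team Beta wins overall — the comparison reverses. Team Alpha's tickets skew toward P0, which has a lower base rate.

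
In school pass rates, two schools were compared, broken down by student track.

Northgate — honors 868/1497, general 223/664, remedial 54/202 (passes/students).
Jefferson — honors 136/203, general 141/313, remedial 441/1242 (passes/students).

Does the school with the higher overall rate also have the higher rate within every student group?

No

Honors: Northgate 868/1497 = 58.0%, Jefferson 136/203 = 67.0% → Jefferson
General: Northgate 223/664 = 33.6%, Jefferson 141/313 = 45.0% → Jefferson
Remedial: Northgate 54/202 = 26.7%, Jefferson 441/1242 = 35.5% → Jefferson
Overall: Northgate 1145/2363 = 48.5%, Jefferson 718/1758 = 40.8% → Northgate
Jefferson wins each student group but Northgate wins overall — the comparison reverses. Jefferson's students skew toward remedial, which has a lower base rate.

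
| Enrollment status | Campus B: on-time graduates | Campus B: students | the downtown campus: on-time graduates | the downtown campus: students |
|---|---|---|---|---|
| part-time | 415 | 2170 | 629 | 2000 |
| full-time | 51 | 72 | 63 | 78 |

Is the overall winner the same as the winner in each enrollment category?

Yes

Part-time: Campus B 415/2170 = 19.1%, the downtown campus 629/2000 = 31.4% → the downtown campus
Full-time: Campus B 51/72 = 70.8%, the downtown campus 63/78 = 80.8% → the downtown campus
Overall: Campus B 466/2242 = 20.8%, the downtown campus 692/2078 = 33.3% → the downtown campus
The downtown campus wins overall and in every enrollment group — no reversal.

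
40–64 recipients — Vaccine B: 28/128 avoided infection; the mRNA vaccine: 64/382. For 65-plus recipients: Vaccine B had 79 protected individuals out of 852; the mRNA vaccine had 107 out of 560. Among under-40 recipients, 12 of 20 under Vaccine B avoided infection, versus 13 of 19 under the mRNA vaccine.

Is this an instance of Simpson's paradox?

No

40–64: Vaccine B 28/128 = 21.9%, the mRNA vaccine 64/382 = 16.8% → Vaccine B
65-plus: Vaccine B 79/852 = 9.3%, the mRNA vaccine 107/560 = 19.1% → the mRNA vaccine
Under-40: Vaccine B 12/20 = 60.0%, the mRNA vaccine 13/19 = 68.4% → the mRNA vaccine
Overall: Vaccine B 119/1000 = 11.9%, the mRNA vaccine 184/961 = 19.1% → the mRNA vaccine
Neither sweeps: Vaccine B wins 1 of 3 groups, the mRNA vaccine wins 2. The mRNA vaccine wins overall but not every group — no Simpson reversal.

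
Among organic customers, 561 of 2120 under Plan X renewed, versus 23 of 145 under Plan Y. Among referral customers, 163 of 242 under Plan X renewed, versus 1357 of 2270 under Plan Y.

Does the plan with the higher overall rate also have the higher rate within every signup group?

Organic: Plan X 561/2120 = 26.5%, Plan Y 23/145 = 15.9% → Plan X
Referral: Plan X 163/242 = 67.4%, Plan Y 1357/2270 = 59.8% → Plan X
Overall: Plan X 724/2362 = 30.7%, Plan Y 1380/2415 = 57.1% → Plan Y
Plan X wins each signup group but Plan Y wins overall — the comparison reverses. Plan X's customers skew toward organic, which has a lower base rate.

No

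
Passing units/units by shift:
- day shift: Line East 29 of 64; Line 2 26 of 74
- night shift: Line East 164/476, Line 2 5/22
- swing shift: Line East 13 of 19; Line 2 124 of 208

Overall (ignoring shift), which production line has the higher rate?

Day shift: Line East 29/64 = 45.3%, Line 2 26/74 = 35.1% → Line East
Night shift: Line East 164/476 = 34.5%, Line 2 5/22 = 22.7% → Line East
Swing shift: Line East 13/19 = 68.4%, Line 2 124/208 = 59.6% → Line East
Overall: Line East 206/559 = 36.9%, Line 2 155/304 = 51.0% → Line 2
(Line East wins every shift group but Line 2 wins overall — Line East's units skew toward the low-rate night shift group.)

Line 2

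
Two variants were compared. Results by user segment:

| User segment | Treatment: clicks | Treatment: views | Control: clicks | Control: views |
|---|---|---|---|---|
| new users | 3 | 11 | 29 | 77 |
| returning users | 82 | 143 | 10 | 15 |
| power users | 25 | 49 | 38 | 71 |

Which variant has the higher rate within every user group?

Control

New users: Treatment 3/11 = 27.3%, Control 29/77 = 37.7% → Control
Returning users: Treatment 82/143 = 57.3%, Control 10/15 = 66.7% → Control
Power users: Treatment 25/49 = 51.0%, Control 38/71 = 53.5% → Control
Control has the higher rate in all 3 groups.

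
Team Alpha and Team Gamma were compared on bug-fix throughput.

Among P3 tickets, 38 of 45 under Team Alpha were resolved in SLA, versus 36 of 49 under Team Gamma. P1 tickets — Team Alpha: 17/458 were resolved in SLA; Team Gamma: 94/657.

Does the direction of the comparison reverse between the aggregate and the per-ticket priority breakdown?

No

P3: Team Alpha 38/45 = 84.4%, Team Gamma 36/49 = 73.5% → Team Alpha
P1: Team Alpha 17/458 = 3.7%, Team Gamma 94/657 = 14.3% → Team Gamma
Overall: Team Alpha 55/503 = 10.9%, Team Gamma 130/706 = 18.4% → Team Gamma
Neither sweeps: Team Alpha wins 1 of 2 groups, Team Gamma wins 1. Team Gamma wins overall but not every group — no Simpson reversal.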